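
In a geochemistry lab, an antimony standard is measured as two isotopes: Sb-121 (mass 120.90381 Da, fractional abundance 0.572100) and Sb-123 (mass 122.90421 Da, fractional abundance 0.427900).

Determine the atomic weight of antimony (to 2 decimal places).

121.76 Da

Weight each isotope mass by its fractional abundance: 0.572100 × 120.90381 + 0.427900 × 122.90421
= 69.169070 + 52.590711 = 121.759781 Da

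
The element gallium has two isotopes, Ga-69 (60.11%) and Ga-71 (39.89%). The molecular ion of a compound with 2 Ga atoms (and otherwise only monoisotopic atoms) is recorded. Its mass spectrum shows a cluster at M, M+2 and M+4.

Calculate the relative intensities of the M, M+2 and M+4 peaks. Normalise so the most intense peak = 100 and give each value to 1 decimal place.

Each Ga atom is independently Ga-69 (p = 0.6011) or Ga-71 (q = 0.3989); the cluster is the binomial expansion (p + q)^2.
P(M) = 0.6011^2 = 0.361321
P(M+2) = 2 × 0.6011^1 × 0.3989^1 = 0.479558
P(M+4) = 0.3989^2 = 0.159121
The M+2 peak is largest (0.479558); scaling to 100 gives 75.3 : 100.0 : 33.2.

75.3 : 100.0 : 33.2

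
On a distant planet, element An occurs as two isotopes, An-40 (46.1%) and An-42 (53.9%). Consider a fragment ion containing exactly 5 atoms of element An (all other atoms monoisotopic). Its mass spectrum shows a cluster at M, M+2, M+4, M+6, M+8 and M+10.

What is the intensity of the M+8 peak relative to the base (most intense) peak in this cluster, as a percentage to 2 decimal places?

Binomial terms of (0.461 + 0.539)^5: M 0.0208, M+2 0.1217, M+4 0.2846, M+6 0.3328, M+8 0.1945, M+10 0.0455 → M+6 is the base peak.
P(M+6) = C(5,3) × 0.461^2 × 0.539^3 = 10 × 0.212521 × 0.15659082 = 0.332788 (base)
P(M+8) = C(5,4) × 0.461^1 × 0.539^4 = 5 × 0.4610 × 0.08440245 = 0.194548
Relative intensity = 0.194548 / 0.332788 × 100 = 58.46

58.46%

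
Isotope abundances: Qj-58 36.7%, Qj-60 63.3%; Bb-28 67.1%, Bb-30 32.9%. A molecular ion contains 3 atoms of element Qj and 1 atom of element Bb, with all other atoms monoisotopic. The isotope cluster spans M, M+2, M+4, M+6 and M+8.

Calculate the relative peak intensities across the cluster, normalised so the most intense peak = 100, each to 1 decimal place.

8.7 : 49.4 : 100.0 : 82.9 : 21.9

Element Qj pattern (n=3): 0.04943086 : 0.25577441 : 0.44115859 : 0.25363614
Element Bb pattern (n=1): 0.6710 : 0.3290
Convolve the two distributions (both contribute in 2-u steps):
  M: 0.04943086×0.6710 = 0.033168
  M+2: 0.04943086×0.3290 + 0.25577441×0.6710 = 0.187887
  M+4: 0.25577441×0.3290 + 0.44115859×0.6710 = 0.380167
  M+6: 0.44115859×0.3290 + 0.25363614×0.6710 = 0.315331
  M+8: 0.25363614×0.3290 = 0.083446
Scale to base peak (0.380167) = 100: 8.7 : 49.4 : 100.0 : 82.9 : 21.9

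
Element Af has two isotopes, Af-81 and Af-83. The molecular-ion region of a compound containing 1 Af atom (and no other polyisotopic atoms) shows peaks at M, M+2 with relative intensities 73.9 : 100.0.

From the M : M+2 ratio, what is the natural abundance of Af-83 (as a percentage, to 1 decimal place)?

Write p for the Af-81 fraction. I(M+2)/I(M) = [C(1,1)·p^0·(1−p)] / p^1 = 1·(1−p)/p = 100.0/73.9 = 1.3532
(1−p)/p = 1.3532/1 = 1.3532  ⇒  p = 1/(1 + 1.3532) = 0.4250
Af-81: 42.5%, Af-83: 57.5%.

57.5%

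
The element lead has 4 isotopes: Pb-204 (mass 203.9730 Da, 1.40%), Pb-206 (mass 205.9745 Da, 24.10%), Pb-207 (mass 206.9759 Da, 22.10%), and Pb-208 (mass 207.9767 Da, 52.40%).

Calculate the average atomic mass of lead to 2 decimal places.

207.22 Da

Ar = Σ fᵢ·mᵢ = 0.0140 × 203.9730 + 0.2410 × 205.9745 + 0.2210 × 206.9759 + 0.5240 × 207.9767
= 2.85562 + 49.63985 + 45.74167 + 108.97979 = 207.21693 Da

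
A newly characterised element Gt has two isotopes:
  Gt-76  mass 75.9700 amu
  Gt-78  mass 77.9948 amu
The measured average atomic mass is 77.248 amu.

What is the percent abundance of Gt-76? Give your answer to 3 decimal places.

36.883%

Let x be the fractional abundance of Gt-76; then Gt-78 has abundance 1 − x.
75.9700·x + 77.9948·(1 − x) = 77.248
(75.9700 − 77.9948)·x = 77.248 − 77.9948
x = -0.7468 / -2.0248 = 0.36883 → 36.883% Gt-76, 63.117% Gt-78.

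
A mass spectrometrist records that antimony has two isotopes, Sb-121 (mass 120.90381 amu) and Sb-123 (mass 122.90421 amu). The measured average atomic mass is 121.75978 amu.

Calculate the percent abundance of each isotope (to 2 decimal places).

Sb-121: 57.21%, Sb-123: 42.79%

Writing the weighted mean with unknown fraction x of Sb-121:
120.90381·x + 122.90421·(1 − x) = 121.75978
(120.90381 − 122.90421)·x = 121.75978 − 122.90421
x = -1.14443 / -2.00040 = 0.57210 → 57.21% Sb-121, 42.79% Sb-123.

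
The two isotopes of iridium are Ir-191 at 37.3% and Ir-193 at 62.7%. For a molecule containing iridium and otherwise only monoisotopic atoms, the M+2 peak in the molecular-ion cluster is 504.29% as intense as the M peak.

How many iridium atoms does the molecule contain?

3

The M+2/M ratio from n Ir atoms is n · q/p = n · 0.627/0.373.
n = 5.0429 × 0.373/0.627 = 3.00 ≈ 3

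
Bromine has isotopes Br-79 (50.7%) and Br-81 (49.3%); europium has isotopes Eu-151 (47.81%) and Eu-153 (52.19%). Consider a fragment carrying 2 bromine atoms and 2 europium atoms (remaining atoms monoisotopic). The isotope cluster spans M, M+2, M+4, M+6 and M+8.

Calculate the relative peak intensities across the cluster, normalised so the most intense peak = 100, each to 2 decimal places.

Bromine pattern (n=2): 0.257049 : 0.499902 : 0.243049
Europium pattern (n=2): 0.22857961 : 0.49904078 : 0.27237961
Convolve the two distributions (both contribute in 2-u steps):
  M: 0.257049×0.22857961 = 0.058756
  M+2: 0.257049×0.49904078 + 0.499902×0.22857961 = 0.242545
  M+4: 0.257049×0.27237961 + 0.499902×0.49904078 + 0.243049×0.22857961 = 0.375042
  M+6: 0.499902×0.27237961 + 0.243049×0.49904078 = 0.257454
  M+8: 0.243049×0.27237961 = 0.066202
Scale to base peak (0.375042) = 100: 15.67 : 64.67 : 100.00 : 68.65 : 17.65

15.67 : 64.67 : 100.00 : 68.65 : 17.65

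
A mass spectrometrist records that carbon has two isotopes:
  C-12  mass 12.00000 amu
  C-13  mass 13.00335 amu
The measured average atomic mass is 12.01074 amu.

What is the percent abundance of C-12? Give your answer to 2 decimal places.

With x = fraction of C-12 (so C-13 is 1 − x):
12.00000·x + 13.00335·(1 − x) = 12.01074
(12.00000 − 13.00335)·x = 12.01074 − 13.00335
x = -0.99261 / -1.00335 = 0.98930 → 98.93% C-12, 1.07% C-13.

98.93%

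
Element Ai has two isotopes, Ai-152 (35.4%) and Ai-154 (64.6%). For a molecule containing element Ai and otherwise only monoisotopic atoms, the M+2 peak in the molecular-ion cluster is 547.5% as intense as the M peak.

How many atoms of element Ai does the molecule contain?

The M+2/M ratio from n Ai atoms is n · q/p = n · 0.646/0.354.
n = 5.475 × 0.354/0.646 = 3.00 ≈ 3

3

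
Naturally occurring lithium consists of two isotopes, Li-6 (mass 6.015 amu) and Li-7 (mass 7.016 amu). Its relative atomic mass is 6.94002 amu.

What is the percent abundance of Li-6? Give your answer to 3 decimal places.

Writing the weighted mean with unknown fraction x of Li-6:
6.015·x + 7.016·(1 − x) = 6.94002
(6.015 − 7.016)·x = 6.94002 − 7.016
x = -0.07598 / -1.001 = 0.07590 → 7.590% Li-6, 92.410% Li-7.

7.590%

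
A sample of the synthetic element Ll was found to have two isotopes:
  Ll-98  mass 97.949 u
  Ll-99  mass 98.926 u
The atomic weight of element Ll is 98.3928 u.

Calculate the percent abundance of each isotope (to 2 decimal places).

Ll-98: 54.58%, Ll-99: 45.42%

Writing the weighted mean with unknown fraction x of Ll-98:
97.949·x + 98.926·(1 − x) = 98.3928
(97.949 − 98.926)·x = 98.3928 − 98.926
x = -0.5332 / -0.977 = 0.54575 → 54.58% Ll-98, 45.42% Ll-99.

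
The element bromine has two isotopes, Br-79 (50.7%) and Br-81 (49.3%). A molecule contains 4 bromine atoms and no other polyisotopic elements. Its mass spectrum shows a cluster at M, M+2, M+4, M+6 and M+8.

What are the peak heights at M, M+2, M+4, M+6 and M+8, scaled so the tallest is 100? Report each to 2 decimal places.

17.63 : 68.56 : 100.00 : 64.83 : 15.76

Expanding (0.507 + 0.493)^4:
P(M) = 0.507^4 = 0.066074
P(M+2) = 4 × 0.507^3 × 0.493^1 = 0.256999
P(M+4) = 6 × 0.507^2 × 0.493^2 = 0.374853
P(M+6) = 4 × 0.507^1 × 0.493^3 = 0.243001
P(M+8) = 0.493^4 = 0.059073
The M+4 peak is largest (0.374853); scaling to 100 gives 17.63 : 68.56 : 100.00 : 64.83 : 15.76.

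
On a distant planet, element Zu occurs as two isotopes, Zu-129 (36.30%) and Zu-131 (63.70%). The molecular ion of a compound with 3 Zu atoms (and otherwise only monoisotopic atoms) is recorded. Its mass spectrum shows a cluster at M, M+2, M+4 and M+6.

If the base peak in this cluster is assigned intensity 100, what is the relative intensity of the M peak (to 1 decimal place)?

10.8

(0.3630 + 0.6370)^3 gives M 0.0478, M+2 0.2518, M+4 0.4419, M+6 0.2585; the largest is M+4.
P(M+4) = C(3,2) × 0.3630^1 × 0.6370^2 = 3 × 0.3630 × 0.405769 = 0.441882 (base)
P(M) = C(3,0) × 0.3630^3 × 0.6370^0 = 1 × 0.04783215 × 1.0000 = 0.047832
Relative intensity = 0.047832 / 0.441882 × 100 = 10.8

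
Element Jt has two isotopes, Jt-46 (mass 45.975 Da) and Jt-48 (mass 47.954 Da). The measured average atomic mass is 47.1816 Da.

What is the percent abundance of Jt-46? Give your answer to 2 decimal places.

Writing the weighted mean with unknown fraction x of Jt-46:
45.975·x + 47.954·(1 − x) = 47.1816
(45.975 − 47.954)·x = 47.1816 − 47.954
x = -0.7724 / -1.979 = 0.39030 → 39.03% Jt-46, 60.97% Jt-48.

39.03%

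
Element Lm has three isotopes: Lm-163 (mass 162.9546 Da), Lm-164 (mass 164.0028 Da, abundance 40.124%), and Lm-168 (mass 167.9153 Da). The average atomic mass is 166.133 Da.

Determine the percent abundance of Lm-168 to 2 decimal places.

55.59%

Let x and y be the fractions of Lm-163 and Lm-168. Then x + y = 1 − 0.40124 = 0.59876 and 162.9546x + 167.9153y = 166.133 − 0.40124×164.0028 = 100.328516528.
Substituting: 162.9546x + 167.9153(0.59876 − x) = 100.328516528
(162.9546 − 167.9153)x = -0.2124485  ⇒  x = 0.04283, y = 0.55593
Lm-163: 4.28%, Lm-168: 55.59%.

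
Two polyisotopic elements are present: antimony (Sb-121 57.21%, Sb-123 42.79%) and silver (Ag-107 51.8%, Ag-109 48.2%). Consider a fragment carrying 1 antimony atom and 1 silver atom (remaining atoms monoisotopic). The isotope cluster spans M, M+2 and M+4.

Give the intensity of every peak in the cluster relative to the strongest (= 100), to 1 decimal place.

Antimony pattern (n=1): 0.5721 : 0.4279
Silver pattern (n=1): 0.5180 : 0.4820
Convolve the two distributions (both contribute in 2-u steps):
  M: 0.5721×0.5180 = 0.296348
  M+2: 0.5721×0.4820 + 0.4279×0.5180 = 0.497404
  M+4: 0.4279×0.4820 = 0.206248
Scale to base peak (0.497404) = 100: 59.6 : 100.0 : 41.5

59.6 : 100.0 : 41.5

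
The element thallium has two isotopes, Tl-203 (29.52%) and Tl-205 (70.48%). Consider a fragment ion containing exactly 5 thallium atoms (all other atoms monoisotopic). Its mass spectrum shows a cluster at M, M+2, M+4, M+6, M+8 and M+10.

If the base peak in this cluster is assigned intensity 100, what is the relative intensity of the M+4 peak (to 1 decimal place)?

Binomial terms of (0.2952 + 0.7048)^5: M 0.0022, M+2 0.0268, M+4 0.1278, M+6 0.3051, M+8 0.3642, M+10 0.1739 → M+8 is the base peak.
P(M+8) = C(5,4) × 0.2952^1 × 0.7048^4 = 5 × 0.2952 × 0.24675365 = 0.364208 (base)
P(M+4) = C(5,2) × 0.2952^3 × 0.7048^2 = 10 × 0.02572463 × 0.49674304 = 0.127785
Relative intensity = 0.127785 / 0.364208 × 100 = 35.1

35.1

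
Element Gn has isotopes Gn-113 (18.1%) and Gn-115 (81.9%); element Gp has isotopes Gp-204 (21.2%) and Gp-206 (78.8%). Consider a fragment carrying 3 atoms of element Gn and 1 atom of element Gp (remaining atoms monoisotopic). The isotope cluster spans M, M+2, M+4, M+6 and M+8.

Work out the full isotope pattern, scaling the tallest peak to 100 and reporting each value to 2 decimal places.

0.29 : 5.02 : 32.49 : 93.20 : 100.00

Element Gn pattern (n=3): 0.00592974 : 0.08049378 : 0.36422322 : 0.54935326
Element Gp pattern (n=1): 0.2120 : 0.7880
Convolve the two distributions (both contribute in 2-u steps):
  M: 0.00592974×0.2120 = 0.001257
  M+2: 0.00592974×0.7880 + 0.08049378×0.2120 = 0.021737
  M+4: 0.08049378×0.7880 + 0.36422322×0.2120 = 0.140644
  M+6: 0.36422322×0.7880 + 0.54935326×0.2120 = 0.403471
  M+8: 0.54935326×0.7880 = 0.432890
Scale to base peak (0.432890) = 100: 0.29 : 5.02 : 32.49 : 93.20 : 100.00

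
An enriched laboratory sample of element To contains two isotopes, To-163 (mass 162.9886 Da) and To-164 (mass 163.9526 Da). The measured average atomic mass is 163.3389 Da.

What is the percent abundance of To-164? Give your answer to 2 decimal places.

36.34%

With x = fraction of To-163 (so To-164 is 1 − x):
162.9886·x + 163.9526·(1 − x) = 163.3389
(162.9886 − 163.9526)·x = 163.3389 − 163.9526
x = -0.6137 / -0.9640 = 0.63662 → 63.66% To-163, 36.34% To-164.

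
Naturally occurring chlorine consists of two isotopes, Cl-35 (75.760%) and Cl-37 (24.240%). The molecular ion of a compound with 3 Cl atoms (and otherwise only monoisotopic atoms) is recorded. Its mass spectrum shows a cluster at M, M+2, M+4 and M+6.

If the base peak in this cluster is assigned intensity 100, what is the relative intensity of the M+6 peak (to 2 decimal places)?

Binomial terms of (0.75760 + 0.24240)^3: M 0.4348, M+2 0.4174, M+4 0.1335, M+6 0.0142 → M is the base peak.
P(M) = C(3,0) × 0.75760^3 × 0.24240^0 = 1 × 0.4348304 × 1.0000 = 0.434830 (base)
P(M+6) = C(3,3) × 0.75760^0 × 0.24240^3 = 1 × 1.0000 × 0.01424288 = 0.014243
Relative intensity = 0.014243 / 0.434830 × 100 = 3.28

3.28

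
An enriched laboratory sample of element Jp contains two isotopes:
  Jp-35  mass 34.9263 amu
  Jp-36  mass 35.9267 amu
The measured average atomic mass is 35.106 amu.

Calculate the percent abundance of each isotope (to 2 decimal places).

Jp-35: 82.04%, Jp-36: 17.96%

With x = fraction of Jp-35 (so Jp-36 is 1 − x):
34.9263·x + 35.9267·(1 − x) = 35.106
(34.9263 − 35.9267)·x = 35.106 − 35.9267
x = -0.8207 / -1.0004 = 0.82037 → 82.04% Jp-35, 17.96% Jp-36.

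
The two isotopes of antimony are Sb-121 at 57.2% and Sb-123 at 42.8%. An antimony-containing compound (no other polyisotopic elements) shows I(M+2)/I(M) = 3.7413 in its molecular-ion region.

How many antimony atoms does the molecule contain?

The M+2/M ratio from n Sb atoms is n · q/p = n · 0.428/0.572.
n = 3.7413 × 0.572/0.428 = 5.00 ≈ 5

5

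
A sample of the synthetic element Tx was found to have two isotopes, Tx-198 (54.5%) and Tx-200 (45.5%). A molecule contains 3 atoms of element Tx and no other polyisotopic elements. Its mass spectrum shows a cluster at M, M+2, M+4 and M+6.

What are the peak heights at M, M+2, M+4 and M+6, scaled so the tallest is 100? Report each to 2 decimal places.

Expanding (0.545 + 0.455)^3:
P(M) = 0.545^3 = 0.161879
P(M+2) = 3 × 0.545^2 × 0.455^1 = 0.405439
P(M+4) = 3 × 0.545^1 × 0.455^2 = 0.338486
P(M+6) = 0.455^3 = 0.094196
The M+2 peak is largest (0.405439); scaling to 100 gives 39.93 : 100.00 : 83.49 : 23.23.

39.93 : 100.00 : 83.49 : 23.23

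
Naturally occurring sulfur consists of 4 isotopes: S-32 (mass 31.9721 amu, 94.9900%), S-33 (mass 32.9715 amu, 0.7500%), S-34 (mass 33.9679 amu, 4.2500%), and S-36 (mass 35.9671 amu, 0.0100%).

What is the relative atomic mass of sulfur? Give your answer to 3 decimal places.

32.065 amu

The abundance-weighted mean is 0.949900 × 31.9721 + 0.007500 × 32.9715 + 0.042500 × 33.9679 + 0.000100 × 35.9671
= 30.37030 + 0.24729 + 1.44364 + 0.00360 = 32.06483 amu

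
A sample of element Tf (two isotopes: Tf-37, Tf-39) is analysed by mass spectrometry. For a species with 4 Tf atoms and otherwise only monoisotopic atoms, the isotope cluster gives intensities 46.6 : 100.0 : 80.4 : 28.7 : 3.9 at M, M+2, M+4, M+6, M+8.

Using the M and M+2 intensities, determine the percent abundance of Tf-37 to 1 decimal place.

65.1%

Let p = fractional abundance of Tf-37. I(M+2)/I(M) = [C(4,1)·p^3·(1−p)] / p^4 = 4·(1−p)/p = 100.0/46.6 = 2.1459
(1−p)/p = 2.1459/4 = 0.5365  ⇒  p = 1/(1 + 0.5365) = 0.6508
Tf-37: 65.1%, Tf-39: 34.9%.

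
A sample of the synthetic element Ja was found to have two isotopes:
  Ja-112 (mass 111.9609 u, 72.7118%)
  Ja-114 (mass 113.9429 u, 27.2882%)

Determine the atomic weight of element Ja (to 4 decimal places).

112.5018 u

The abundance-weighted mean is 0.727118 × 111.9609 + 0.272882 × 113.9429
= 81.40879 + 31.09297 = 112.50176 u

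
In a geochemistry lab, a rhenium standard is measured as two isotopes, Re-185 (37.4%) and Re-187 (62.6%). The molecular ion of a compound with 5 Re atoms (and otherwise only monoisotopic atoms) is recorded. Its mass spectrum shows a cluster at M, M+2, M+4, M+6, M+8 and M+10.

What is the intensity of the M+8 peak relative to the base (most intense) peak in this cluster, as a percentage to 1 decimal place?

83.7%

Binomial terms of (0.374 + 0.626)^5: M 0.0073, M+2 0.0612, M+4 0.2050, M+6 0.3431, M+8 0.2872, M+10 0.0961 → M+6 is the base peak.
P(M+6) = C(5,3) × 0.374^2 × 0.626^3 = 10 × 0.139876 × 0.24531438 = 0.343136 (base)
P(M+8) = C(5,4) × 0.374^1 × 0.626^4 = 5 × 0.3740 × 0.1535668 = 0.287170
Relative intensity = 0.287170 / 0.343136 × 100 = 83.7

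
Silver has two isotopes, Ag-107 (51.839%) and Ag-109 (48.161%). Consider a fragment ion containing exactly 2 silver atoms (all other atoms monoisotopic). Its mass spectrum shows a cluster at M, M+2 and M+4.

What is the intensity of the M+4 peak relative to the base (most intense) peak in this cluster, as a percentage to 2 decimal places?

Term probabilities: M 0.2687, M+2 0.4993, M+4 0.2319. Base peak = M+2.
P(M+2) = C(2,1) × 0.51839^1 × 0.48161^1 = 2 × 0.51839 × 0.48161 = 0.499324 (base)
P(M+4) = C(2,2) × 0.51839^0 × 0.48161^2 = 1 × 1.0000 × 0.23194819 = 0.231948
Relative intensity = 0.231948 / 0.499324 × 100 = 46.45

46.45%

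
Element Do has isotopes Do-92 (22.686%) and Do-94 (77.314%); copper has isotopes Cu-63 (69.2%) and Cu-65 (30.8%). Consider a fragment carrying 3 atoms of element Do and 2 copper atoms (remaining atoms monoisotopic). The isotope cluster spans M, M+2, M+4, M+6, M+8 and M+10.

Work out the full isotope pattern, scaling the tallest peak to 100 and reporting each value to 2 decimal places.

Element Do pattern (n=3): 0.01167545 : 0.11937002 : 0.4068136 : 0.46214092
Copper pattern (n=2): 0.478864 : 0.426272 : 0.094864
Convolve the two distributions (both contribute in 2-u steps):
  M: 0.01167545×0.478864 = 0.005591
  M+2: 0.01167545×0.426272 + 0.11937002×0.478864 = 0.062139
  M+4: 0.01167545×0.094864 + 0.11937002×0.426272 + 0.4068136×0.478864 = 0.246800
  M+6: 0.11937002×0.094864 + 0.4068136×0.426272 + 0.46214092×0.478864 = 0.406040
  M+8: 0.4068136×0.094864 + 0.46214092×0.426272 = 0.235590
  M+10: 0.46214092×0.094864 = 0.043841
Scale to base peak (0.406040) = 100: 1.38 : 15.30 : 60.78 : 100.00 : 58.02 : 10.80

1.38 : 15.30 : 60.78 : 100.00 : 58.02 : 10.80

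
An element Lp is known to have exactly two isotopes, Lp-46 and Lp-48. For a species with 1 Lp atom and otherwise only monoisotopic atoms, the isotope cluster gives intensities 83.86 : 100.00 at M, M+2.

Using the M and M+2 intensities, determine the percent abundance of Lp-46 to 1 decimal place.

45.6%

If p is the fraction of Lp that is Lp-46, then I(M+2)/I(M) = [C(1,1)·p^0·(1−p)] / p^1 = 1·(1−p)/p = 100.00/83.86 = 1.1925
(1−p)/p = 1.1925/1 = 1.1925  ⇒  p = 1/(1 + 1.1925) = 0.4561
Lp-46: 45.6%, Lp-48: 54.4%.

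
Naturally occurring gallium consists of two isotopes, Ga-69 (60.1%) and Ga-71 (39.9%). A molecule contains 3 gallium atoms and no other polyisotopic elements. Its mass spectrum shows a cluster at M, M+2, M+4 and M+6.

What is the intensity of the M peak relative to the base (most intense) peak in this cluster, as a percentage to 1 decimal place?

50.2%

Binomial terms of (0.601 + 0.399)^3: M 0.2171, M+2 0.4324, M+4 0.2870, M+6 0.0635 → M+2 is the base peak.
P(M+2) = C(3,1) × 0.601^2 × 0.399^1 = 3 × 0.361201 × 0.3990 = 0.432358 (base)
P(M) = C(3,0) × 0.601^3 × 0.399^0 = 1 × 0.2170818 × 1.0000 = 0.217082
Relative intensity = 0.217082 / 0.432358 × 100 = 50.2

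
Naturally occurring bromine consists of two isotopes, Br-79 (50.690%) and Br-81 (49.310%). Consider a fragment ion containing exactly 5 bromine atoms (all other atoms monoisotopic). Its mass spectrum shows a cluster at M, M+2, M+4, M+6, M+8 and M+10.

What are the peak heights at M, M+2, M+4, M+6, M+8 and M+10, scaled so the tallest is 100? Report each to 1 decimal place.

Each Br atom is independently Br-79 (p = 0.50690) or Br-81 (q = 0.49310); the cluster is the binomial expansion (p + q)^5.
P(M) = 0.50690^5 = 0.033467
P(M+2) = 5 × 0.50690^4 × 0.49310^1 = 0.162777
P(M+4) = 10 × 0.50690^3 × 0.49310^2 = 0.316692
P(M+6) = 10 × 0.50690^2 × 0.49310^3 = 0.308070
P(M+8) = 5 × 0.50690^1 × 0.49310^4 = 0.149842
P(M+10) = 0.49310^5 = 0.029152
The M+4 peak is largest (0.316692); scaling to 100 gives 10.6 : 51.4 : 100.0 : 97.3 : 47.3 : 9.2.

10.6 : 51.4 : 100.0 : 97.3 : 47.3 : 9.2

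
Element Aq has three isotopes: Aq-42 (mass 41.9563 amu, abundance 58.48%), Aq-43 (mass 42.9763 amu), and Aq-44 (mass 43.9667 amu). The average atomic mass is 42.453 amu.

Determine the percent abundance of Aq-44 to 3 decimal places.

7.391%

The remaining 41.52% is split between Aq-43 (fraction x) and Aq-44 (fraction 0.4152 − x).
Substituting: 42.9763x + 43.9667(0.4152 − x) = 17.91695576
(42.9763 − 43.9667)x = -0.33801808  ⇒  x = 0.34129, y = 0.07391
Aq-43: 34.129%, Aq-44: 7.391%.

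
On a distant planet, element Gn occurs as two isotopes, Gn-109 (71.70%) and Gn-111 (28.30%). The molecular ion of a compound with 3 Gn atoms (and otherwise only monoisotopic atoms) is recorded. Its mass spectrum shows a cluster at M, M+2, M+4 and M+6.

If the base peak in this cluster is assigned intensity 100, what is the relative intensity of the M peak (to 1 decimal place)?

84.5

Term probabilities: M 0.3686, M+2 0.4365, M+4 0.1723, M+6 0.0227. Base peak = M+2.
P(M+2) = C(3,1) × 0.7170^2 × 0.2830^1 = 3 × 0.514089 × 0.2830 = 0.436462 (base)
P(M) = C(3,0) × 0.7170^3 × 0.2830^0 = 1 × 0.36860181 × 1.0000 = 0.368602
Relative intensity = 0.368602 / 0.436462 × 100 = 84.5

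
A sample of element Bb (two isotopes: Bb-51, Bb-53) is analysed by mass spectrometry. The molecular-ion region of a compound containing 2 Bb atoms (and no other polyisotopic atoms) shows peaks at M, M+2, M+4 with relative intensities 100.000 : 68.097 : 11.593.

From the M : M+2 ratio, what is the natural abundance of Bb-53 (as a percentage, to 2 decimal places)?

If p is the fraction of Bb that is Bb-51, then I(M+2)/I(M) = [C(2,1)·p^1·(1−p)] / p^2 = 2·(1−p)/p = 68.097/100.000 = 0.6810
(1−p)/p = 0.6810/2 = 0.3405  ⇒  p = 1/(1 + 0.3405) = 0.7460
Bb-51: 74.60%, Bb-53: 25.40%.

25.40%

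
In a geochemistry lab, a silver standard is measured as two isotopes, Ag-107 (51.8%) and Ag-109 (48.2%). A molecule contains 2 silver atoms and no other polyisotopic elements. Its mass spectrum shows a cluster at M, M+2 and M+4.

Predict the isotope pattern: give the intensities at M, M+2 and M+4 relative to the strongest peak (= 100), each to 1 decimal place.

53.7 : 100.0 : 46.5

Expanding (0.518 + 0.482)^2:
P(M) = 0.518^2 = 0.268324
P(M+2) = 2 × 0.518^1 × 0.482^1 = 0.499352
P(M+4) = 0.482^2 = 0.232324
The M+2 peak is largest (0.499352); scaling to 100 gives 53.7 : 100.0 : 46.5.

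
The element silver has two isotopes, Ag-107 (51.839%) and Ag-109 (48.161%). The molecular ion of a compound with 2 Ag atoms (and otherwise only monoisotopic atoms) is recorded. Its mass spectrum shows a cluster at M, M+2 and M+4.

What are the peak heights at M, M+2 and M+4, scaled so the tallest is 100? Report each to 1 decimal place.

53.8 : 100.0 : 46.5

Each Ag atom is independently Ag-107 (p = 0.51839) or Ag-109 (q = 0.48161); the cluster is the binomial expansion (p + q)^2.
P(M) = 0.51839^2 = 0.268728
P(M+2) = 2 × 0.51839^1 × 0.48161^1 = 0.499324
P(M+4) = 0.48161^2 = 0.231948
The M+2 peak is largest (0.499324); scaling to 100 gives 53.8 : 100.0 : 46.5.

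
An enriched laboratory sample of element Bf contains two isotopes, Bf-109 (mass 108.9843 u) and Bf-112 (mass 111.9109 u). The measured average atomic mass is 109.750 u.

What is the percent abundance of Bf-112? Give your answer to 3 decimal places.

Writing the weighted mean with unknown fraction x of Bf-109:
108.9843·x + 111.9109·(1 − x) = 109.750
(108.9843 − 111.9109)·x = 109.750 − 111.9109
x = -2.1609 / -2.9266 = 0.73837 → 73.837% Bf-109, 26.163% Bf-112.

26.163%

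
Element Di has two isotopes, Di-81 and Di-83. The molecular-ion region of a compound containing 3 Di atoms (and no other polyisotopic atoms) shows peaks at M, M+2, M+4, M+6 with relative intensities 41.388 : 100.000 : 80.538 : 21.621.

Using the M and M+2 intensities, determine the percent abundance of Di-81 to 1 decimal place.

Let p = fractional abundance of Di-81. I(M+2)/I(M) = [C(3,1)·p^2·(1−p)] / p^3 = 3·(1−p)/p = 100.000/41.388 = 2.4162
(1−p)/p = 2.4162/3 = 0.8054  ⇒  p = 1/(1 + 0.8054) = 0.5539
Di-81: 55.4%, Di-83: 44.6%.

55.4%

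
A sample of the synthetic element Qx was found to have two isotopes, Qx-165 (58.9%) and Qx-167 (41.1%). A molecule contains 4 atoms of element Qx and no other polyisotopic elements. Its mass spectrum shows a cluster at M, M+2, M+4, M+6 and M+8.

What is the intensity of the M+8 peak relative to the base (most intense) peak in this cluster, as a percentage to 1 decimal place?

Binomial terms of (0.589 + 0.411)^4: M 0.1204, M+2 0.3359, M+4 0.3516, M+6 0.1636, M+8 0.0285 → M+4 is the base peak.
P(M+4) = C(4,2) × 0.589^2 × 0.411^2 = 6 × 0.346921 × 0.168921 = 0.351613 (base)
P(M+8) = C(4,4) × 0.589^0 × 0.411^4 = 1 × 1.0000 × 0.0285343 = 0.028534
Relative intensity = 0.028534 / 0.351613 × 100 = 8.1

8.1%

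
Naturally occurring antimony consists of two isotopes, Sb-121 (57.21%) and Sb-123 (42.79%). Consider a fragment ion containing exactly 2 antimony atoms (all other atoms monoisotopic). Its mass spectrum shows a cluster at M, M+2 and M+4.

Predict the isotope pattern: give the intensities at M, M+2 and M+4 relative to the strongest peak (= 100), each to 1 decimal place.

66.8 : 100.0 : 37.4

The 2 Sb atoms are independent, so intensities follow the terms of (0.5721 + 0.4279)^2.
P(M) = 0.5721^2 = 0.327298
P(M+2) = 2 × 0.5721^1 × 0.4279^1 = 0.489603
P(M+4) = 0.4279^2 = 0.183098
The M+2 peak is largest (0.489603); scaling to 100 gives 66.8 : 100.0 : 37.4.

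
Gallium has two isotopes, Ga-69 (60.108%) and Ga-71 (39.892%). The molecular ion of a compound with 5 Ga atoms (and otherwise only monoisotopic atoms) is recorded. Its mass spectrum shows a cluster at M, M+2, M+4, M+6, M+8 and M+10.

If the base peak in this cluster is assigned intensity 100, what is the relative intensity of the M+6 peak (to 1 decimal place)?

Binomial terms of (0.60108 + 0.39892)^5: M 0.0785, M+2 0.2604, M+4 0.3456, M+6 0.2294, M+8 0.0761, M+10 0.0101 → M+4 is the base peak.
P(M+4) = C(5,2) × 0.60108^3 × 0.39892^2 = 10 × 0.2171685 × 0.15913717 = 0.345596 (base)
P(M+6) = C(5,3) × 0.60108^2 × 0.39892^3 = 10 × 0.36129717 × 0.063483 = 0.229362
Relative intensity = 0.229362 / 0.345596 × 100 = 66.4

66.4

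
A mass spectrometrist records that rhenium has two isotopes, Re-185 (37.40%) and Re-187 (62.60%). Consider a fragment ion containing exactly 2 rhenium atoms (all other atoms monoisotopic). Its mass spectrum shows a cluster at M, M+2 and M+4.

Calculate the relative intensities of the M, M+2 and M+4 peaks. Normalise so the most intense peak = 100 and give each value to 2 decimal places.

29.87 : 100.00 : 83.69

Expanding (0.3740 + 0.6260)^2:
P(M) = 0.3740^2 = 0.139876
P(M+2) = 2 × 0.3740^1 × 0.6260^1 = 0.468248
P(M+4) = 0.6260^2 = 0.391876
The M+2 peak is largest (0.468248); scaling to 100 gives 29.87 : 100.00 : 83.69.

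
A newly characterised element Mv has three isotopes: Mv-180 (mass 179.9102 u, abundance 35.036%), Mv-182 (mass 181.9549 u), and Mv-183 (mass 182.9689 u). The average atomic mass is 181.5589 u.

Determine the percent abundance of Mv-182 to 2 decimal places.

Let x and y be the fractions of Mv-182 and Mv-183. Then x + y = 1 − 0.35036 = 0.64964 and 181.9549x + 182.9689y = 181.5589 − 0.35036×179.9102 = 118.525562328.
Substituting: 181.9549x + 182.9689(0.64964 − x) = 118.525562328
(181.9549 − 182.9689)x = -0.338353868  ⇒  x = 0.33368, y = 0.31596
Mv-182: 33.37%, Mv-183: 31.60%.

33.37%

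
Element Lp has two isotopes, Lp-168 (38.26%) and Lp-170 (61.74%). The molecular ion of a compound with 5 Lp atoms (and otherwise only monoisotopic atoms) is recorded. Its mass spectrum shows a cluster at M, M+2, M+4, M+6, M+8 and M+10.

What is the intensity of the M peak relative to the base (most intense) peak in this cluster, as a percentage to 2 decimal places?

Term probabilities: M 0.0082, M+2 0.0661, M+4 0.2135, M+6 0.3445, M+8 0.2780, M+10 0.0897. Base peak = M+6.
P(M+6) = C(5,3) × 0.3826^2 × 0.6174^3 = 10 × 0.14638276 × 0.23534224 = 0.344500 (base)
P(M) = C(5,0) × 0.3826^5 × 0.6174^0 = 1 × 0.00819832 × 1.0000 = 0.008198
Relative intensity = 0.008198 / 0.344500 × 100 = 2.38

2.38%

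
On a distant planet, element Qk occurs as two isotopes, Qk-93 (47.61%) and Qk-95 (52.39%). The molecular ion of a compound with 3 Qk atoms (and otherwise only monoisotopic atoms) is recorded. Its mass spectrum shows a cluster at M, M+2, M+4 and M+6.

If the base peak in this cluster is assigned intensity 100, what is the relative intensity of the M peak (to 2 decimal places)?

Binomial terms of (0.4761 + 0.5239)^3: M 0.1079, M+2 0.3563, M+4 0.3920, M+6 0.1438 → M+4 is the base peak.
P(M+4) = C(3,2) × 0.4761^1 × 0.5239^2 = 3 × 0.4761 × 0.27447121 = 0.392027 (base)
P(M) = C(3,0) × 0.4761^3 × 0.5239^0 = 1 × 0.10791816 × 1.0000 = 0.107918
Relative intensity = 0.107918 / 0.392027 × 100 = 27.53

27.53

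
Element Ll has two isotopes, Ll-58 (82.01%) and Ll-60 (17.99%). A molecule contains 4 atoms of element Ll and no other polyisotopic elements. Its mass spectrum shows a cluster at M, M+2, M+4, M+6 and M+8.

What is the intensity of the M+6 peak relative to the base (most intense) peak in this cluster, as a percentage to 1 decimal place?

4.2%

(0.8201 + 0.1799)^4 gives M 0.4523, M+2 0.3969, M+4 0.1306, M+6 0.0191, M+8 0.0010; the largest is M.
P(M) = C(4,0) × 0.8201^4 × 0.1799^0 = 1 × 0.45234235 × 1.0000 = 0.452342 (base)
P(M+6) = C(4,3) × 0.8201^1 × 0.1799^3 = 4 × 0.8201 × 0.00582229 = 0.019099
Relative intensity = 0.019099 / 0.452342 × 100 = 4.2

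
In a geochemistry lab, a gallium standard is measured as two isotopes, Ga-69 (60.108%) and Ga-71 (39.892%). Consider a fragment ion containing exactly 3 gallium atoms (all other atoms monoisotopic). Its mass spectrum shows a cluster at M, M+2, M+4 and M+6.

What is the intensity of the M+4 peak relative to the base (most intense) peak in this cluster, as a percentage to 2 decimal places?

(0.60108 + 0.39892)^3 gives M 0.2172, M+2 0.4324, M+4 0.2870, M+6 0.0635; the largest is M+2.
P(M+2) = C(3,1) × 0.60108^2 × 0.39892^1 = 3 × 0.36129717 × 0.39892 = 0.432386 (base)
P(M+4) = C(3,2) × 0.60108^1 × 0.39892^2 = 3 × 0.60108 × 0.15913717 = 0.286963
Relative intensity = 0.286963 / 0.432386 × 100 = 66.37

66.37%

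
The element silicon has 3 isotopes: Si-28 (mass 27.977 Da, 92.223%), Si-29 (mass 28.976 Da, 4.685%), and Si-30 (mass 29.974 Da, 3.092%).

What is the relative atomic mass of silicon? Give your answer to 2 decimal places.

Ar = Σ fᵢ·mᵢ = 0.92223 × 27.977 + 0.04685 × 28.976 + 0.03092 × 29.974
= 25.8012 + 1.3575 + 0.9268 = 28.0855 Da

28.09 Da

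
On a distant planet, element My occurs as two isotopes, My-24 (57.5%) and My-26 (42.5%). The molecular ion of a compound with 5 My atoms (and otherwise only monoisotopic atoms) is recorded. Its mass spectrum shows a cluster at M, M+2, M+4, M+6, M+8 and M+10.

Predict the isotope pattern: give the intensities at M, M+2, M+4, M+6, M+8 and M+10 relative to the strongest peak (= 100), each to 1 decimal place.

18.3 : 67.6 : 100.0 : 73.9 : 27.3 : 4.0

Expanding (0.575 + 0.425)^5:
P(M) = 0.575^5 = 0.062855
P(M+2) = 5 × 0.575^4 × 0.425^1 = 0.232290
P(M+4) = 10 × 0.575^3 × 0.425^2 = 0.343385
P(M+6) = 10 × 0.575^2 × 0.425^3 = 0.253806
P(M+8) = 5 × 0.575^1 × 0.425^4 = 0.093798
P(M+10) = 0.425^5 = 0.013866
The M+4 peak is largest (0.343385); scaling to 100 gives 18.3 : 67.6 : 100.0 : 73.9 : 27.3 : 4.0.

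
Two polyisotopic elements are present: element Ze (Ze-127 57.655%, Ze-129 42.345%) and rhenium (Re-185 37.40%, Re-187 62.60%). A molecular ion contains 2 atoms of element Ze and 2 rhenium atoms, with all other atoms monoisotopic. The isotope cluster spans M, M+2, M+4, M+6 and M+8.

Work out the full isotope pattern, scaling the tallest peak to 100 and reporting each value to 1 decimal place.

Element Ze pattern (n=2): 0.3324099 : 0.48828019 : 0.1793099
Rhenium pattern (n=2): 0.139876 : 0.468248 : 0.391876
Convolve the two distributions (both contribute in 2-u steps):
  M: 0.3324099×0.139876 = 0.046496
  M+2: 0.3324099×0.468248 + 0.48828019×0.139876 = 0.223949
  M+4: 0.3324099×0.391876 + 0.48828019×0.468248 + 0.1793099×0.139876 = 0.383981
  M+6: 0.48828019×0.391876 + 0.1793099×0.468248 = 0.275307
  M+8: 0.1793099×0.391876 = 0.070267
Scale to base peak (0.383981) = 100: 12.1 : 58.3 : 100.0 : 71.7 : 18.3

12.1 : 58.3 : 100.0 : 71.7 : 18.3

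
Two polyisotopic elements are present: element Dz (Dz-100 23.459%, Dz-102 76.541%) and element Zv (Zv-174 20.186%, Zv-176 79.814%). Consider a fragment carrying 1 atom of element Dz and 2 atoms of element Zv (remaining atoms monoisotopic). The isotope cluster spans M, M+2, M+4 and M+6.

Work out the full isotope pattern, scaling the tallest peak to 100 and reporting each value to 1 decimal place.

2.0 : 21.9 : 81.2 : 100.0

Element Dz pattern (n=1): 0.23459 : 0.76541
Element Zv pattern (n=2): 0.04074746 : 0.32222508 : 0.63702746
Convolve the two distributions (both contribute in 2-u steps):
  M: 0.23459×0.04074746 = 0.009559
  M+2: 0.23459×0.32222508 + 0.76541×0.04074746 = 0.106779
  M+4: 0.23459×0.63702746 + 0.76541×0.32222508 = 0.396075
  M+6: 0.76541×0.63702746 = 0.487587
Scale to base peak (0.487587) = 100: 2.0 : 21.9 : 81.2 : 100.0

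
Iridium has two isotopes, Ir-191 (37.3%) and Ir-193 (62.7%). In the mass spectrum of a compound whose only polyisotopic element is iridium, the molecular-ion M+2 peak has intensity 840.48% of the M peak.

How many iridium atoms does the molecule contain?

5

The M+2/M ratio from n Ir atoms is n · q/p = n · 0.627/0.373.
n = 8.4048 × 0.373/0.627 = 5.00 ≈ 5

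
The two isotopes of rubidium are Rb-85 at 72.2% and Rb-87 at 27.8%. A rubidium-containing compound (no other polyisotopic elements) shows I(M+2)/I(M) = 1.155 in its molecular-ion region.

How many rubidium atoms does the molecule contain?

With n Rb atoms, P(M+2)/P(M) = C(n,1)·p^(n−1)q / p^n = n·q/p = n · 0.278/0.722.
n = 1.155 × 0.722/0.278 = 3.00 ≈ 3

3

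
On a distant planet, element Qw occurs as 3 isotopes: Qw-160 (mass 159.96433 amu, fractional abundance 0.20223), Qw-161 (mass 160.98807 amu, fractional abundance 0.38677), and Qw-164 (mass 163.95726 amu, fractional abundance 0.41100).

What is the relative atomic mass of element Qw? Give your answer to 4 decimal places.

The abundance-weighted mean is 0.20223 × 159.96433 + 0.38677 × 160.98807 + 0.41100 × 163.95726
= 32.349586 + 62.265356 + 67.386434 = 162.001376 amu

162.0014 amu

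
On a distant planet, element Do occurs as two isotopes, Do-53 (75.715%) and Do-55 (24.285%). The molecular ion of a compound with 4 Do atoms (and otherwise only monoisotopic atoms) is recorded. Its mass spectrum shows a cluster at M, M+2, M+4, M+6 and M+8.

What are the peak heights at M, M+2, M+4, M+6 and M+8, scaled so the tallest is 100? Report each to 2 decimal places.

77.94 : 100.00 : 48.11 : 10.29 : 0.82

The 4 Do atoms are independent, so intensities follow the terms of (0.75715 + 0.24285)^4.
P(M) = 0.75715^4 = 0.328646
P(M+2) = 4 × 0.75715^3 × 0.24285^1 = 0.421642
P(M+4) = 6 × 0.75715^2 × 0.24285^2 = 0.202858
P(M+6) = 4 × 0.75715^1 × 0.24285^3 = 0.043377
P(M+8) = 0.24285^4 = 0.003478
The M+2 peak is largest (0.421642); scaling to 100 gives 77.94 : 100.00 : 48.11 : 10.29 : 0.82.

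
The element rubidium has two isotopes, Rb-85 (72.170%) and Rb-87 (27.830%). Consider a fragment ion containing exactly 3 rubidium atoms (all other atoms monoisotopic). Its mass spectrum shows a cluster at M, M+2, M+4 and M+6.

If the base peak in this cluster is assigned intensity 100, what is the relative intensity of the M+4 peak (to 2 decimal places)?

Term probabilities: M 0.3759, M+2 0.4349, M+4 0.1677, M+6 0.0216. Base peak = M+2.
P(M+2) = C(3,1) × 0.72170^2 × 0.27830^1 = 3 × 0.52085089 × 0.2783 = 0.434858 (base)
P(M+4) = C(3,2) × 0.72170^1 × 0.27830^2 = 3 × 0.7217 × 0.07745089 = 0.167689
Relative intensity = 0.167689 / 0.434858 × 100 = 38.56

38.56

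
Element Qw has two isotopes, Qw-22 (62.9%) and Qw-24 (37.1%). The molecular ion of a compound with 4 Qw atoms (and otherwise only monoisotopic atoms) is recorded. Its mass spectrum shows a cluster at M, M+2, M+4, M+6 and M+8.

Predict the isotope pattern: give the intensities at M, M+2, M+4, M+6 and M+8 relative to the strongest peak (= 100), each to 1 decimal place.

42.4 : 100.0 : 88.5 : 34.8 : 5.1

Expanding (0.629 + 0.371)^4:
P(M) = 0.629^4 = 0.156532
P(M+2) = 4 × 0.629^3 × 0.371^1 = 0.369306
P(M+4) = 6 × 0.629^2 × 0.371^2 = 0.326739
P(M+6) = 4 × 0.629^1 × 0.371^3 = 0.128479
P(M+8) = 0.371^4 = 0.018945
The M+2 peak is largest (0.369306); scaling to 100 gives 42.4 : 100.0 : 88.5 : 34.8 : 5.1.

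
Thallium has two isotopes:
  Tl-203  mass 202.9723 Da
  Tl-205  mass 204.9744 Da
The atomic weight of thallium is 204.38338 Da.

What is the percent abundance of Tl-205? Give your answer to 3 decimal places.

70.480%

Let x be the fractional abundance of Tl-203; then Tl-205 has abundance 1 − x.
202.9723·x + 204.9744·(1 − x) = 204.38338
(202.9723 − 204.9744)·x = 204.38338 − 204.9744
x = -0.59102 / -2.0021 = 0.29520 → 29.520% Tl-203, 70.480% Tl-205.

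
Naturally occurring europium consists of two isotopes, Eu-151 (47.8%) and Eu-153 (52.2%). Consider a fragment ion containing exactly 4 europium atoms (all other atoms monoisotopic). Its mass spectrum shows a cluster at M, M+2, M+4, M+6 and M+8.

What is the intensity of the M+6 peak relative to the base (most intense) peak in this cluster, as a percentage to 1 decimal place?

Term probabilities: M 0.0522, M+2 0.2280, M+4 0.3735, M+6 0.2720, M+8 0.0742. Base peak = M+4.
P(M+4) = C(4,2) × 0.478^2 × 0.522^2 = 6 × 0.228484 × 0.272484 = 0.373549 (base)
P(M+6) = C(4,3) × 0.478^1 × 0.522^3 = 4 × 0.4780 × 0.14223665 = 0.271956
Relative intensity = 0.271956 / 0.373549 × 100 = 72.8

72.8%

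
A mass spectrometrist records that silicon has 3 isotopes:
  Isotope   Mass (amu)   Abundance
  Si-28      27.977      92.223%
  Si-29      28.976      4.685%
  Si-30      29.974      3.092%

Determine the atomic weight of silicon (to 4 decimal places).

Ar = Σ fᵢ·mᵢ = 0.92223 × 27.977 + 0.04685 × 28.976 + 0.03092 × 29.974
= 25.80123 + 1.35753 + 0.92680 = 28.08556 amu

28.0856 amu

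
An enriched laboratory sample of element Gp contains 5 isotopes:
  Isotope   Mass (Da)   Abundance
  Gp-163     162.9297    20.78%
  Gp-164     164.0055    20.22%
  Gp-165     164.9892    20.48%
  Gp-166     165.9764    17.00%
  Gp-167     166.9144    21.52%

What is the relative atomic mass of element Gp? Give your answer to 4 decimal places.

164.9445 Da

Ar = Σ fᵢ·mᵢ = 0.2078 × 162.9297 + 0.2022 × 164.0055 + 0.2048 × 164.9892 + 0.1700 × 165.9764 + 0.2152 × 166.9144
= 33.85679 + 33.16191 + 33.78979 + 28.21599 + 35.91998 = 164.94446 Da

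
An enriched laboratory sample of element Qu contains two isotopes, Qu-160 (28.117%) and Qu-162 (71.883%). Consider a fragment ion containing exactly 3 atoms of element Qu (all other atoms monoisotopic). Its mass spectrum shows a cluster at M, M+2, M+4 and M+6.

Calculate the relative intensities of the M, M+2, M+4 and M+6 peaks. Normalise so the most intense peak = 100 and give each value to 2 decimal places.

5.10 : 39.11 : 100.00 : 85.22

Expanding (0.28117 + 0.71883)^3:
P(M) = 0.28117^3 = 0.022228
P(M+2) = 3 × 0.28117^2 × 0.71883^1 = 0.170485
P(M+4) = 3 × 0.28117^1 × 0.71883^2 = 0.435856
P(M+6) = 0.71883^3 = 0.371431
The M+4 peak is largest (0.435856); scaling to 100 gives 5.10 : 39.11 : 100.00 : 85.22.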